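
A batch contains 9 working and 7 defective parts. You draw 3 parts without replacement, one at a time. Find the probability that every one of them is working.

3/20

P(all working) = 9/16 × 8/15 × 7/14 = 504/3360 = 3/20.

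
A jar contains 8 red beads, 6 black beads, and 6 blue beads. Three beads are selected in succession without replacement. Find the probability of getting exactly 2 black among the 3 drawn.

7/38

One ordering (black drawn first) has probability 6/20 × 5/19 × 14/18 = 420/6840 = 7/114.
There are C(3,2) = 3 such orderings, each equally likely, so P = 3 × 7/114 = 7/38.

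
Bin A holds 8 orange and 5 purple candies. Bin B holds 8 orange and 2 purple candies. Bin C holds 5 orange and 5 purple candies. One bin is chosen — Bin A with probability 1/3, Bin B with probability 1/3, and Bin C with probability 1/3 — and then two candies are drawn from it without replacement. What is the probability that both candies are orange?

704/1755

From Bin A: P(both orange) = (8/13)(7/12) = 14/39.
From Bin B: P(both orange) = (8/10)(7/9) = 28/45.
From Bin C: P(both orange) = (5/10)(4/9) = 2/9.
Total probability = (1/3)(14/39) + (1/3)(28/45) + (1/3)(2/9) = 704/1755.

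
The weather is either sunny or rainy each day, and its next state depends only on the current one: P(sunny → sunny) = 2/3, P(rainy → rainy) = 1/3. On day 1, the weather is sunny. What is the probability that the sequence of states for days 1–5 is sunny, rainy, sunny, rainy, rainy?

Day 1 is given. For each transition, use the conditional probability from the current state:
P(rainy | sunny) = 1/3; P(sunny | rainy) = 2/3; P(rainy | sunny) = 1/3; P(rainy | rainy) = 1/3.
P = 1/3 × 2/3 × 1/3 × 1/3 = 2/81.

2/81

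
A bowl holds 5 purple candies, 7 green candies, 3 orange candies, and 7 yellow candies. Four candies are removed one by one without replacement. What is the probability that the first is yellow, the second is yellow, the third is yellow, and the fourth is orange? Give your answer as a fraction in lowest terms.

Multiply the probability of each draw given the previous ones:
P = 7/22 × 6/21 × 5/20 × 3/19 = 630/175560 = 3/836.

3/836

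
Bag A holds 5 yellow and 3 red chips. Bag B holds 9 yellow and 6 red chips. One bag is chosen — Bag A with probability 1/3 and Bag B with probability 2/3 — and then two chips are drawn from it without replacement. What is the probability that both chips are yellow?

From Bag A: P(both yellow) = (5/8)(4/7) = 5/14.
From Bag B: P(both yellow) = (9/15)(8/14) = 12/35.
Total probability = (1/3)(5/14) + (2/3)(12/35) = 73/210.

73/210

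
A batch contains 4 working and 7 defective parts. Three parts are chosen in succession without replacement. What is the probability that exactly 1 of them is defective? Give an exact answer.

One ordering (defective drawn first) has probability 7/11 × 4/10 × 3/9 = 84/990 = 14/165.
There are C(3,1) = 3 such orderings, each equally likely, so P = 3 × 14/165 = 14/55.

14/55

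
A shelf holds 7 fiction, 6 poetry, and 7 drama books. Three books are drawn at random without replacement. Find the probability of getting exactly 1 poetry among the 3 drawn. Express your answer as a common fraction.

91/190

One ordering (poetry drawn first) has probability 6/20 × 14/19 × 13/18 = 1092/6840 = 91/570.
There are C(3,1) = 3 such orderings, each equally likely, so P = 3 × 91/570 = 91/190.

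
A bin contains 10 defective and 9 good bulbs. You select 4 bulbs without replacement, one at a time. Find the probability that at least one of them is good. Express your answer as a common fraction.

611/646

P(no good) = 10/19 × 9/18 × 8/17 × 7/16 = 5040/93024 = 35/646.
P(at least one) = 1 − 35/646 = 611/646.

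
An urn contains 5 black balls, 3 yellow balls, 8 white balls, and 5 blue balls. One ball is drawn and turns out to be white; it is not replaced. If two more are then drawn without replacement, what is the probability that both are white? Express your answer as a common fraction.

21/190

After the first draw, 7 of the remaining 20 balls are white.
P = 7/20 × 6/19 = 42/380 = 21/190.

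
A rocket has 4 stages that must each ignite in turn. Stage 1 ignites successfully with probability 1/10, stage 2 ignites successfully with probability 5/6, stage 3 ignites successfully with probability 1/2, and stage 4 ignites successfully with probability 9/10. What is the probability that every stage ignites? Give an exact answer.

The events are sequential, so multiply the conditional probabilities:
P = 1/10 × 5/6 × 1/2 × 9/10 = 45/1200 = 3/80.

3/80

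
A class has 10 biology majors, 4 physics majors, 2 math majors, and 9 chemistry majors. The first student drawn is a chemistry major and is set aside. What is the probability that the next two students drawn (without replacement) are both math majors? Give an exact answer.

After the first draw, 2 of the remaining 24 students are math majors.
P = 2/24 × 1/23 = 2/552 = 1/276.

1/276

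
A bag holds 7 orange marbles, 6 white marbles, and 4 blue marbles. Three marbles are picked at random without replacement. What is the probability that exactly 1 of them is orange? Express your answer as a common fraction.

One ordering (orange drawn first) has probability 7/17 × 10/16 × 9/15 = 630/4080 = 21/136.
There are C(3,1) = 3 such orderings, each equally likely, so P = 3 × 21/136 = 63/136.

63/136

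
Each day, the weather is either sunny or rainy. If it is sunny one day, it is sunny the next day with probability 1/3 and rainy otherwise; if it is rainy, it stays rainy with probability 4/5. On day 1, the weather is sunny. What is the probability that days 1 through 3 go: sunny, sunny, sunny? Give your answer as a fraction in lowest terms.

1/9

Day 1 is given. For each transition, use the conditional probability from the current state:
P(sunny | sunny) = 1/3; P(sunny | sunny) = 1/3.
P = 1/3 × 1/3 = 1/9.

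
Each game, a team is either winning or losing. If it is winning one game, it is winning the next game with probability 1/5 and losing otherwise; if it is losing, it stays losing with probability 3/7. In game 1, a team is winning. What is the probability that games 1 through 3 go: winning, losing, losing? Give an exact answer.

Game 1 is given. For each transition, use the conditional probability from the current state:
P(losing | winning) = 4/5; P(losing | losing) = 3/7.
P = 4/5 × 3/7 = 12/35.

12/35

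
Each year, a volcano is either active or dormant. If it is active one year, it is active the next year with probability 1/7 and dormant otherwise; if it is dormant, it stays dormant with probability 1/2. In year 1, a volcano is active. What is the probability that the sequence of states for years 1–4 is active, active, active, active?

Year 1 is given. For each transition, use the conditional probability from the current state:
P(active | active) = 1/7; P(active | active) = 1/7; P(active | active) = 1/7.
P = 1/7 × 1/7 × 1/7 = 1/343.

1/343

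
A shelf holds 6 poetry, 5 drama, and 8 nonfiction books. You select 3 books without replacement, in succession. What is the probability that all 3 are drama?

10/969

P(every draw is drama) = 5/19 × 4/18 × 3/17 = 60/5814 = 10/969.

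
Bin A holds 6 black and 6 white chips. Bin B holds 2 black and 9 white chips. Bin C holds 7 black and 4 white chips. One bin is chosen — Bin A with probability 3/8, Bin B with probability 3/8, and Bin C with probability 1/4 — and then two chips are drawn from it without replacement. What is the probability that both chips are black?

From Bin A: P(both black) = (6/12)(5/11) = 5/22.
From Bin B: P(both black) = (2/11)(1/10) = 1/55.
From Bin C: P(both black) = (7/11)(6/10) = 21/55.
Total probability = (3/8)(5/22) + (3/8)(1/55) + (1/4)(21/55) = 3/16.

3/16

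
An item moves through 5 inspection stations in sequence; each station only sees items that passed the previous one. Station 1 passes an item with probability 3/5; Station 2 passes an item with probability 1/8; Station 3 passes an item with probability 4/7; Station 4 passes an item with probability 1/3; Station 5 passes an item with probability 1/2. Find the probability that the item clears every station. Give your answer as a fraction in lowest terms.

Each stage is reached only if all earlier stages succeed, so
P = 3/5 × 1/8 × 4/7 × 1/3 × 1/2 = 12/1680 = 1/140.

1/140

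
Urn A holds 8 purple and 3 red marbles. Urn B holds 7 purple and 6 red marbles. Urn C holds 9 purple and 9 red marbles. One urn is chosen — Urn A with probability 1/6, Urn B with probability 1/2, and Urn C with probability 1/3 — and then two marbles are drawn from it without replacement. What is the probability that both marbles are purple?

43451/145860

From Urn A: P(both purple) = (8/11)(7/10) = 28/55.
From Urn B: P(both purple) = (7/13)(6/12) = 7/26.
From Urn C: P(both purple) = (9/18)(8/17) = 4/17.
Total probability = (1/6)(28/55) + (1/2)(7/26) + (1/3)(4/17) = 43451/145860.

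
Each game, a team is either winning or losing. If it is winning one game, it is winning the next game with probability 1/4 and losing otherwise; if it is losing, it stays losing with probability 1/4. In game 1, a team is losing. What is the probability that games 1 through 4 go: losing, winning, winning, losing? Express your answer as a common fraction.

9/64

Game 1 is given. For each transition, use the conditional probability from the current state:
P(winning | losing) = 3/4; P(winning | winning) = 1/4; P(losing | winning) = 3/4.
P = 3/4 × 1/4 × 3/4 = 9/64.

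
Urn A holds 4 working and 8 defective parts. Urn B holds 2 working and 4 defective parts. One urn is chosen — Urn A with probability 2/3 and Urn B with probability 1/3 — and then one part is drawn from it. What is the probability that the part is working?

From Urn A: P(working) = 4/12.
From Urn B: P(working) = 2/6.
Total probability = (2/3)(4/12) + (1/3)(2/6) = 1/3.

1/3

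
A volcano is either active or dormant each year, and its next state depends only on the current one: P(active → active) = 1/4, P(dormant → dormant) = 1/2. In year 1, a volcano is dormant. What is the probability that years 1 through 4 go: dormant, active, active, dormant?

Year 1 is given. For each transition, use the conditional probability from the current state:
P(active | dormant) = 1/2; P(active | active) = 1/4; P(dormant | active) = 3/4.
P = 1/2 × 1/4 × 3/4 = 3/32.

3/32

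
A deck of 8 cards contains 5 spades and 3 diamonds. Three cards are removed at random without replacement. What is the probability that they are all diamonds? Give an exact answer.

1/56

P = 3/8 × 2/7 × 1/6 = 6/336 = 1/56.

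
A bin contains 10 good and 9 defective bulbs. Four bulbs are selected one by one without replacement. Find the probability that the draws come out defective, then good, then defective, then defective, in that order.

35/646

Each draw changes the counts, so multiply the conditional probabilities along the sequence:
P = 9/19 × 10/18 × 8/17 × 7/16 = 5040/93024 = 35/646.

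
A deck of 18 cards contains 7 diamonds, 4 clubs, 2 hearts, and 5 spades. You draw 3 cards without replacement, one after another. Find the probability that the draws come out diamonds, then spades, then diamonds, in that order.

35/816

Multiply the probability of each draw given the previous ones:
P = 7/18 × 5/17 × 6/16 = 210/4896 = 35/816.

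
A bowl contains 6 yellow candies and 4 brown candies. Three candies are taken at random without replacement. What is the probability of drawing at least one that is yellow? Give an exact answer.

29/30

P(no yellow) = 4/10 × 3/9 × 2/8 = 24/720 = 1/30.
P(at least one) = 1 − 1/30 = 29/30.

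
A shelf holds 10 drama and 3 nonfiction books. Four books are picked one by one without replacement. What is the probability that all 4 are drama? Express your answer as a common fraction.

P = 10/13 × 9/12 × 8/11 × 7/10 = 5040/17160 = 42/143.

42/143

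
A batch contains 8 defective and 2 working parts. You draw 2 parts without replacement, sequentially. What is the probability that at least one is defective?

P(no defective) = 2/10 × 1/9 = 2/90 = 1/45.
P(at least one) = 1 − 1/45 = 44/45.

44/45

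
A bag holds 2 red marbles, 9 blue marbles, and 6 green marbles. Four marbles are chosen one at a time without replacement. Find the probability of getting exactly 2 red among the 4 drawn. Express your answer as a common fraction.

One ordering (red drawn first) has probability 2/17 × 1/16 × 15/15 × 14/14 = 420/57120 = 1/136.
There are C(4,2) = 6 such orderings, each equally likely, so P = 6 × 1/136 = 3/68.

3/68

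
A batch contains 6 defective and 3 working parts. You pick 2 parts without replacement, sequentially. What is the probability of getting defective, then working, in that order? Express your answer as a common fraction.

Multiply the probability of each draw given the previous ones:
P = 6/9 × 3/8 = 18/72 = 1/4.

1/4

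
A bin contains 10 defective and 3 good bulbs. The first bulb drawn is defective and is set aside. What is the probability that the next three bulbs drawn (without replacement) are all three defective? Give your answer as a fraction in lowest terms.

With the first bulb removed, 9 defective remain out of 12.
P = 9/12 × 8/11 × 7/10 = 504/1320 = 21/55.

21/55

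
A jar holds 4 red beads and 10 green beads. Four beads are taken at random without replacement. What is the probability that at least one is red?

P(no red) = 10/14 × 9/13 × 8/12 × 7/11 = 5040/24024 = 30/143.
P(at least one) = 1 − 30/143 = 113/143.

113/143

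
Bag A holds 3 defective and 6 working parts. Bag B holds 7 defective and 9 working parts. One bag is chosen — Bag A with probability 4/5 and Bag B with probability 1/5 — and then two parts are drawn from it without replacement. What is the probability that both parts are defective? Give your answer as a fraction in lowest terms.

From Bag A: P(both defective) = (3/9)(2/8) = 1/12.
From Bag B: P(both defective) = (7/16)(6/15) = 7/40.
Total probability = (4/5)(1/12) + (1/5)(7/40) = 61/600.

61/600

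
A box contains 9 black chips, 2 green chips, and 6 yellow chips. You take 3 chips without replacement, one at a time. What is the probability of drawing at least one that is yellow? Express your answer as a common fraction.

103/136

P(no yellow) = 11/17 × 10/16 × 9/15 = 990/4080 = 33/136.
P(at least one) = 1 − 33/136 = 103/136.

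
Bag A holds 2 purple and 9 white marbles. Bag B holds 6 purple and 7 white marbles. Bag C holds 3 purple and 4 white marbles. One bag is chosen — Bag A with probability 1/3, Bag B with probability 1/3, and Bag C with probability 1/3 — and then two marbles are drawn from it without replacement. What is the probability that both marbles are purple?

1179/10010

From Bag A: P(both purple) = (2/11)(1/10) = 1/55.
From Bag B: P(both purple) = (6/13)(5/12) = 5/26.
From Bag C: P(both purple) = (3/7)(2/6) = 1/7.
Total probability = (1/3)(1/55) + (1/3)(5/26) + (1/3)(1/7) = 1179/10010.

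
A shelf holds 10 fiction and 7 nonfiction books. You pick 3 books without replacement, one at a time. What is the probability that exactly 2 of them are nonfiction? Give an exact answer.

21/68

One ordering (nonfiction drawn first) has probability 7/17 × 6/16 × 10/15 = 420/4080 = 7/68.
There are C(3,2) = 3 such orderings, each equally likely, so P = 3 × 7/68 = 21/68.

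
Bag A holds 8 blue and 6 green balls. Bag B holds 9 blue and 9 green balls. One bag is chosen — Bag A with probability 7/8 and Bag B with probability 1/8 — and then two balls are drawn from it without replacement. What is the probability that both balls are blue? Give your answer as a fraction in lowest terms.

From Bag A: P(both blue) = (8/14)(7/13) = 4/13.
From Bag B: P(both blue) = (9/18)(8/17) = 4/17.
Total probability = (7/8)(4/13) + (1/8)(4/17) = 66/221.

66/221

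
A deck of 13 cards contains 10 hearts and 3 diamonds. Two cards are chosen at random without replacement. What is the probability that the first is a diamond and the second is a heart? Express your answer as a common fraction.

Multiply the probability of each draw given the previous ones:
P = 3/13 × 10/12 = 30/156 = 5/26.

5/26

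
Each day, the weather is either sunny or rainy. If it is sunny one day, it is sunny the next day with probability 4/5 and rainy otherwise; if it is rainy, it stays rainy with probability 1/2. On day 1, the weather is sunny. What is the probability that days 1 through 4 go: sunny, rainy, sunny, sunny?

2/25

Day 1 is given. For each transition, use the conditional probability from the current state:
P(rainy | sunny) = 1/5; P(sunny | rainy) = 1/2; P(sunny | sunny) = 4/5.
P = 1/5 × 1/2 × 4/5 = 4/50 = 2/25.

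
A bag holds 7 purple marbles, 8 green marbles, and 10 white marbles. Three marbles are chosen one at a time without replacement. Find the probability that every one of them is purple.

7/460

P(all purple) = 7/25 × 6/24 × 5/23 = 210/13800 = 7/460.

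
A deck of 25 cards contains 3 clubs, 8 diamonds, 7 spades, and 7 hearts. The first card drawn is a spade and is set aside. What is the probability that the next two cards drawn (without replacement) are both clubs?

After the first draw, 3 of the remaining 24 cards are clubs.
P = 3/24 × 2/23 = 6/552 = 1/92.

1/92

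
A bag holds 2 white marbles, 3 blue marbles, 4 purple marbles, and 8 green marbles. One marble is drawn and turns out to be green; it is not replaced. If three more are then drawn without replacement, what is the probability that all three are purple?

1/140

After the first draw, 4 of the remaining 16 marbles are purple.
P = 4/16 × 3/15 × 2/14 = 24/3360 = 1/140.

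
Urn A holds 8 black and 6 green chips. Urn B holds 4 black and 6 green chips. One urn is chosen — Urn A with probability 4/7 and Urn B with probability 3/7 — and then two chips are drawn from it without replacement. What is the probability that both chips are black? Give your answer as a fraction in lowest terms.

106/455

From Urn A: P(both black) = (8/14)(7/13) = 4/13.
From Urn B: P(both black) = (4/10)(3/9) = 2/15.
Total probability = (4/7)(4/13) + (3/7)(2/15) = 106/455.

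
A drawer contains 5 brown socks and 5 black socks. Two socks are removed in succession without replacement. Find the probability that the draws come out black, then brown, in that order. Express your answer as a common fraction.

5/18

Each draw changes the counts, so multiply the conditional probabilities along the sequence:
P = 5/10 × 5/9 = 25/90 = 5/18.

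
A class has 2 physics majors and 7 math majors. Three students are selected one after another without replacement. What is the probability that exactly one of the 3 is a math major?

One ordering (a math major drawn first) has probability 7/9 × 2/8 × 1/7 = 14/504 = 1/36.
There are C(3,1) = 3 such orderings, each equally likely, so P = 3 × 1/36 = 1/12.

1/12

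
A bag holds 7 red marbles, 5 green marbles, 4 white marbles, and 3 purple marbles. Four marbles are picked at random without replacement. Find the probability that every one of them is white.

P(all white) = 4/19 × 3/18 × 2/17 × 1/16 = 24/93024 = 1/3876.

1/3876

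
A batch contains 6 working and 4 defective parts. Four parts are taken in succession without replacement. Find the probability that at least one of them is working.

P(no working) = 4/10 × 3/9 × 2/8 × 1/7 = 24/5040 = 1/210.
P(at least one) = 1 − 1/210 = 209/210.

209/210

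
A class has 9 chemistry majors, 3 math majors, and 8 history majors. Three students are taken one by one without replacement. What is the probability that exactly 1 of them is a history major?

44/95

One ordering (a history major drawn first) has probability 8/20 × 12/19 × 11/18 = 1056/6840 = 44/285.
There are C(3,1) = 3 such orderings, each equally likely, so P = 3 × 44/285 = 44/95.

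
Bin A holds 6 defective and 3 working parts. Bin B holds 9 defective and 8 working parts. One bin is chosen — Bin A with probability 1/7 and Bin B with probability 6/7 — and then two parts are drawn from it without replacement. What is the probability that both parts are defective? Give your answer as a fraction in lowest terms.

From Bin A: P(both defective) = (6/9)(5/8) = 5/12.
From Bin B: P(both defective) = (9/17)(8/16) = 9/34.
Total probability = (1/7)(5/12) + (6/7)(9/34) = 409/1428.

409/1428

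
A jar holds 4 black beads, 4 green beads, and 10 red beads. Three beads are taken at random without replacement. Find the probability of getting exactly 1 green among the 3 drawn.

One ordering (green drawn first) has probability 4/18 × 14/17 × 13/16 = 728/4896 = 91/612.
There are C(3,1) = 3 such orderings, each equally likely, so P = 3 × 91/612 = 91/204.

91/204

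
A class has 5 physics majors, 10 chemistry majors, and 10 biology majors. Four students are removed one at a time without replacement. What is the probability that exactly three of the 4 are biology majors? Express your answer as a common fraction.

36/253

One ordering (biology majors drawn first) has probability 10/25 × 9/24 × 8/23 × 15/22 = 10800/303600 = 9/253.
There are C(4,3) = 4 such orderings, each equally likely, so P = 4 × 9/253 = 36/253.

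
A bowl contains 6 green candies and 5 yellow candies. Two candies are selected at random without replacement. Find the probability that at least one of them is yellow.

P(no yellow) = 6/11 × 5/10 = 30/110 = 3/11.
P(at least one) = 1 − 3/11 = 8/11.

8/11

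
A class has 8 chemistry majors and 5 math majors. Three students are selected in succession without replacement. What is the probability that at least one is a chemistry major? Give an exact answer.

P(no chemistry majors) = 5/13 × 4/12 × 3/11 = 60/1716 = 5/143.
P(at least one) = 1 − 5/143 = 138/143.

138/143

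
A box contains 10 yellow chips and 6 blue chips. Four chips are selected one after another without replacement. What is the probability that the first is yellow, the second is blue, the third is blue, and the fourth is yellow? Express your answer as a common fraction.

Each draw changes the counts, so multiply the conditional probabilities along the sequence:
P = 10/16 × 6/15 × 5/14 × 9/13 = 2700/43680 = 45/728.

45/728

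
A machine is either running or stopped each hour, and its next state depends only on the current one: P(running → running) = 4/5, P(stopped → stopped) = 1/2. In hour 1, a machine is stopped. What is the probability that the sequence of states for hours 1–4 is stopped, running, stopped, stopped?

Hour 1 is given. For each transition, use the conditional probability from the current state:
P(running | stopped) = 1/2; P(stopped | running) = 1/5; P(stopped | stopped) = 1/2.
P = 1/2 × 1/5 × 1/2 = 1/20.

1/20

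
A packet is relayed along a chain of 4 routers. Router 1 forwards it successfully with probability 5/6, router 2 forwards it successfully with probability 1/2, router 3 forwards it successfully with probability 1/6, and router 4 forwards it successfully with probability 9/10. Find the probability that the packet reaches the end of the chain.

Each stage is reached only if all earlier stages succeed, so
P = 5/6 × 1/2 × 1/6 × 9/10 = 45/720 = 1/16.

1/16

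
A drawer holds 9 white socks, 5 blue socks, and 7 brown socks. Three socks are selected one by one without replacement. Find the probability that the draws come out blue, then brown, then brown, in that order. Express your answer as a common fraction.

Multiply the probability of each draw given the previous ones:
P = 5/21 × 7/20 × 6/19 = 210/7980 = 1/38.

1/38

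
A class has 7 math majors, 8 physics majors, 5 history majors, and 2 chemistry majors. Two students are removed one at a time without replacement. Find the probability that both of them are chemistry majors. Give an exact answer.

1/231

P(every draw is a chemistry major) = 2/22 × 1/21 = 2/462 = 1/231.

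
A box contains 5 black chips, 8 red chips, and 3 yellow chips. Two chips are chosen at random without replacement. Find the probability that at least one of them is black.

P(no black) = 11/16 × 10/15 = 110/240 = 11/24.
P(at least one) = 1 − 11/24 = 13/24.

13/24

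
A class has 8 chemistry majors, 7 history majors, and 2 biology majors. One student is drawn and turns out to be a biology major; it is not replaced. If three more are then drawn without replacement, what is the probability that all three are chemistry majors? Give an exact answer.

1/10

After the first draw, 8 of the remaining 16 students are chemistry majors.
P = 8/16 × 7/15 × 6/14 = 336/3360 = 1/10.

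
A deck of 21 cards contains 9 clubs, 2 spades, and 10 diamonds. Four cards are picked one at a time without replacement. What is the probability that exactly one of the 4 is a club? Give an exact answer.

44/133

One ordering (a club drawn first) has probability 9/21 × 12/20 × 11/19 × 10/18 = 11880/143640 = 11/133.
There are C(4,1) = 4 such orderings, each equally likely, so P = 4 × 11/133 = 44/133.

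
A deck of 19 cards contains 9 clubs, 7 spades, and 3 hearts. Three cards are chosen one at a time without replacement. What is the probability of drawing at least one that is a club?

283/323

P(no clubs) = 10/19 × 9/18 × 8/17 = 720/5814 = 40/323.
P(at least one) = 1 − 40/323 = 283/323.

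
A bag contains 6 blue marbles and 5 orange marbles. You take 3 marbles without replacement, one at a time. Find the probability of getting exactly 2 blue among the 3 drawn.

One ordering (blue drawn first) has probability 6/11 × 5/10 × 5/9 = 150/990 = 5/33.
There are C(3,2) = 3 such orderings, each equally likely, so P = 3 × 5/33 = 5/11.

5/11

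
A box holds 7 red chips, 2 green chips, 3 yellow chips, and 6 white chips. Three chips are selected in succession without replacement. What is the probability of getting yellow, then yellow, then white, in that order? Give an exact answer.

1/136

Each draw changes the counts, so multiply the conditional probabilities along the sequence:
P = 3/18 × 2/17 × 6/16 = 36/4896 = 1/136.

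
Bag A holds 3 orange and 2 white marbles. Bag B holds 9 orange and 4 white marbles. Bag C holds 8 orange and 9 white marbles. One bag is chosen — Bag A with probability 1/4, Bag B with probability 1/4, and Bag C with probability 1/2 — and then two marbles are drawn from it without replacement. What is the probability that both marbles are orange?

From Bag A: P(both orange) = (3/5)(2/4) = 3/10.
From Bag B: P(both orange) = (9/13)(8/12) = 6/13.
From Bag C: P(both orange) = (8/17)(7/16) = 7/34.
Total probability = (1/4)(3/10) + (1/4)(6/13) + (1/2)(7/34) = 2593/8840.

2593/8840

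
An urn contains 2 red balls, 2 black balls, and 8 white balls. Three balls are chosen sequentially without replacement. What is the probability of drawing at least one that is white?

P(no white) = 4/12 × 3/11 × 2/10 = 24/1320 = 1/55.
P(at least one) = 1 − 1/55 = 54/55.

54/55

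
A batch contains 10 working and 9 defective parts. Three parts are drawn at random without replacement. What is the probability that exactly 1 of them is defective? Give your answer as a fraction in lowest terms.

One ordering (defective drawn first) has probability 9/19 × 10/18 × 9/17 = 810/5814 = 45/323.
There are C(3,1) = 3 such orderings, each equally likely, so P = 3 × 45/323 = 135/323.

135/323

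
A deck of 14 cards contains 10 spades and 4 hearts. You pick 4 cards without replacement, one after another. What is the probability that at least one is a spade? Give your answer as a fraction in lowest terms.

P(no spades) = 4/14 × 3/13 × 2/12 × 1/11 = 24/24024 = 1/1001.
P(at least one) = 1 − 1/1001 = 1000/1001.

1000/1001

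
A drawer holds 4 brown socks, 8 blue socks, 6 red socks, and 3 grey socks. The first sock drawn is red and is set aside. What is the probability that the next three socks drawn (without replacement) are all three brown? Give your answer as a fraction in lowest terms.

1/285

With the first sock removed, 4 brown remain out of 20.
P = 4/20 × 3/19 × 2/18 = 24/6840 = 1/285.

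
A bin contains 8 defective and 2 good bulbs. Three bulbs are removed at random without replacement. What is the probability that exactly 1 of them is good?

One ordering (good drawn first) has probability 2/10 × 8/9 × 7/8 = 112/720 = 7/45.
There are C(3,1) = 3 such orderings, each equally likely, so P = 3 × 7/45 = 7/15.

7/15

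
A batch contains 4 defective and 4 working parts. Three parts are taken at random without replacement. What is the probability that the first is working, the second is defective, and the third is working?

Each draw changes the counts, so multiply the conditional probabilities along the sequence:
P = 4/8 × 4/7 × 3/6 = 48/336 = 1/7.

1/7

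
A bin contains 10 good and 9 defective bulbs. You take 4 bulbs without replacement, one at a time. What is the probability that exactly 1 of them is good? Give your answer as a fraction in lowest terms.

One ordering (good drawn first) has probability 10/19 × 9/18 × 8/17 × 7/16 = 5040/93024 = 35/646.
There are C(4,1) = 4 such orderings, each equally likely, so P = 4 × 35/646 = 70/323.

70/323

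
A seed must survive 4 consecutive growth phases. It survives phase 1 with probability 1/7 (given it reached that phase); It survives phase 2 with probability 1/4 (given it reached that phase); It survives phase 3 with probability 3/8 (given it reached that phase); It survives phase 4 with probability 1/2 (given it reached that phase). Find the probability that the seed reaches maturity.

Each stage is reached only if all earlier stages succeed, so
P = 1/7 × 1/4 × 3/8 × 1/2 = 3/448.

3/448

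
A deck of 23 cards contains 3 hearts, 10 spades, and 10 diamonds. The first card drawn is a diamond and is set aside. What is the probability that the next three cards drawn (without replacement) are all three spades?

With the first card removed, 10 spades remain out of 22.
P = 10/22 × 9/21 × 8/20 = 720/9240 = 6/77.

6/77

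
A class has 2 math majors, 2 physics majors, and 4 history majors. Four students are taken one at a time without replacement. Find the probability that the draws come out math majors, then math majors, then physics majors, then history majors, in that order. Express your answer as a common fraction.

1/105

Each draw changes the counts, so multiply the conditional probabilities along the sequence:
P = 2/8 × 1/7 × 2/6 × 4/5 = 16/1680 = 1/105.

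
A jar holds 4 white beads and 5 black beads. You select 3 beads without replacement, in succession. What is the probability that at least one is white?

P(no white) = 5/9 × 4/8 × 3/7 = 60/504 = 5/42.
P(at least one) = 1 − 5/42 = 37/42.

37/42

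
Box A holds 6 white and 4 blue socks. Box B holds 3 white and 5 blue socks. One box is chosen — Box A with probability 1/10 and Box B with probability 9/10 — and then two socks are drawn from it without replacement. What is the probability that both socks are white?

From Box A: P(both white) = (6/10)(5/9) = 1/3.
From Box B: P(both white) = (3/8)(2/7) = 3/28.
Total probability = (1/10)(1/3) + (9/10)(3/28) = 109/840.

109/840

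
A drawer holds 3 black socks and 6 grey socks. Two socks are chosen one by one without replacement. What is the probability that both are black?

1/12

P(every draw is black) = 3/9 × 2/8 = 6/72 = 1/12.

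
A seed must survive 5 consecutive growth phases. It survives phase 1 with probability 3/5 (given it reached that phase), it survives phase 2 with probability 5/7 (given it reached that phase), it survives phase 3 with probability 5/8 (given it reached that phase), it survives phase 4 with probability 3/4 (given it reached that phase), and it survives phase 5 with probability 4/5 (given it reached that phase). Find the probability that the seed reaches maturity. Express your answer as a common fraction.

9/56

Each stage is reached only if all earlier stages succeed, so
P = 3/5 × 5/7 × 5/8 × 3/4 × 4/5 = 900/5600 = 9/56.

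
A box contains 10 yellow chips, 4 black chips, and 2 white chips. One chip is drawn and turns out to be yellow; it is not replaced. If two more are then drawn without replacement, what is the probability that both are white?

1/105

After the first draw, 2 of the remaining 15 chips are white.
P = 2/15 × 1/14 = 2/210 = 1/105.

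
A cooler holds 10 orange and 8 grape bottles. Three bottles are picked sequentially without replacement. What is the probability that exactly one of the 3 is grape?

15/34

One ordering (grape drawn first) has probability 8/18 × 10/17 × 9/16 = 720/4896 = 5/34.
There are C(3,1) = 3 such orderings, each equally likely, so P = 3 × 5/34 = 15/34.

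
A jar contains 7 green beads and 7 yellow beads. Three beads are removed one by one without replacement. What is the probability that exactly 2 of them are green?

21/52

One ordering (green drawn first) has probability 7/14 × 6/13 × 7/12 = 294/2184 = 7/52.
There are C(3,2) = 3 such orderings, each equally likely, so P = 3 × 7/52 = 21/52.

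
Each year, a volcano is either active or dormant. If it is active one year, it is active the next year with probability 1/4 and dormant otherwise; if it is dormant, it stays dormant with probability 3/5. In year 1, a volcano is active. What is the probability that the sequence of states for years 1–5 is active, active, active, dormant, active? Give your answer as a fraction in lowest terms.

3/160

Year 1 is given. For each transition, use the conditional probability from the current state:
P(active | active) = 1/4; P(active | active) = 1/4; P(dormant | active) = 3/4; P(active | dormant) = 2/5.
P = 1/4 × 1/4 × 3/4 × 2/5 = 6/320 = 3/160.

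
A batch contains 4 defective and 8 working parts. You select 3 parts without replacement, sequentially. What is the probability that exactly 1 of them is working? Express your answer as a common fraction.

One ordering (working drawn first) has probability 8/12 × 4/11 × 3/10 = 96/1320 = 4/55.
There are C(3,1) = 3 such orderings, each equally likely, so P = 3 × 4/55 = 12/55.

12/55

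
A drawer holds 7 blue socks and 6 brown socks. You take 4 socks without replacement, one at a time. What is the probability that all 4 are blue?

7/143

P(every draw is blue) = 7/13 × 6/12 × 5/11 × 4/10 = 840/17160 = 7/143.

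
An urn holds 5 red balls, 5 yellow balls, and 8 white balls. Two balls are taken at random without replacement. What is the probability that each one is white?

28/153

P(all white) = 8/18 × 7/17 = 56/306 = 28/153.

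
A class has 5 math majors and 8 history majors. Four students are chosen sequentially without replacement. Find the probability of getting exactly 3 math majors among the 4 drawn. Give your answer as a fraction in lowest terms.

One ordering (math majors drawn first) has probability 5/13 × 4/12 × 3/11 × 8/10 = 480/17160 = 4/143.
There are C(4,3) = 4 such orderings, each equally likely, so P = 4 × 4/143 = 16/143.

16/143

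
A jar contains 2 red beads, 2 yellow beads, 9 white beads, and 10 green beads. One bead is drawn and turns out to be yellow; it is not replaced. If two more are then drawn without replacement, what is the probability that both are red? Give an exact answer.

With the first bead removed, 2 red remain out of 22.
P = 2/22 × 1/21 = 2/462 = 1/231.

1/231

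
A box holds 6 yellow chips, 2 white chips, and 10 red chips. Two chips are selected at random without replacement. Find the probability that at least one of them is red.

P(no red) = 8/18 × 7/17 = 56/306 = 28/153.
P(at least one) = 1 − 28/153 = 125/153.

125/153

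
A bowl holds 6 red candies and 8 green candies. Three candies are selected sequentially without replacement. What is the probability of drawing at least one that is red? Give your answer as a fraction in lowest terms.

11/13

P(no red) = 8/14 × 7/13 × 6/12 = 336/2184 = 2/13.
P(at least one) = 1 − 2/13 = 11/13.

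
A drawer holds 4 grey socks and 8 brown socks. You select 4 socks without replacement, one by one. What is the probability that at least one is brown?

494/495

P(no brown) = 4/12 × 3/11 × 2/10 × 1/9 = 24/11880 = 1/495.
P(at least one) = 1 − 1/495 = 494/495.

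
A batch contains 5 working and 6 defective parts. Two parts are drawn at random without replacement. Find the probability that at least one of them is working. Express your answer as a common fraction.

P(no working) = 6/11 × 5/10 = 30/110 = 3/11.
P(at least one) = 1 − 3/11 = 8/11.

8/11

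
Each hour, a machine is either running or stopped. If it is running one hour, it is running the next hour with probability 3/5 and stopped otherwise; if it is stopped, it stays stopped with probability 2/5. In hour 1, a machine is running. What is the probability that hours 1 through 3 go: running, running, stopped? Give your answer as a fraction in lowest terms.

Hour 1 is given. For each transition, use the conditional probability from the current state:
P(running | running) = 3/5; P(stopped | running) = 2/5.
P = 3/5 × 2/5 = 6/25.

6/25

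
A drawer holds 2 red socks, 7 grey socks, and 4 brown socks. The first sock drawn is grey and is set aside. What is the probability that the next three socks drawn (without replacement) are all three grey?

After the first draw, 6 of the remaining 12 socks are grey.
P = 6/12 × 5/11 × 4/10 = 120/1320 = 1/11.

1/11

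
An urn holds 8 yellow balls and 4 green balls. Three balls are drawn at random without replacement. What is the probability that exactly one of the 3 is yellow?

12/55

One ordering (yellow drawn first) has probability 8/12 × 4/11 × 3/10 = 96/1320 = 4/55.
There are C(3,1) = 3 such orderings, each equally likely, so P = 3 × 4/55 = 12/55.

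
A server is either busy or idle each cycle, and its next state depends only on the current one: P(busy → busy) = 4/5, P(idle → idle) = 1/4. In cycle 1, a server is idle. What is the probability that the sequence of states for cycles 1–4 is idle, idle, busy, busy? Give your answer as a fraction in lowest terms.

3/20

Cycle 1 is given. For each transition, use the conditional probability from the current state:
P(idle | idle) = 1/4; P(busy | idle) = 3/4; P(busy | busy) = 4/5.
P = 1/4 × 3/4 × 4/5 = 12/80 = 3/20.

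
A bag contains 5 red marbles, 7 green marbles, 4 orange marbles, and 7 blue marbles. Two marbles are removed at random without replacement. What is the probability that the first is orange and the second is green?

Multiply the probability of each draw given the previous ones:
P = 4/23 × 7/22 = 28/506 = 14/253.

14/253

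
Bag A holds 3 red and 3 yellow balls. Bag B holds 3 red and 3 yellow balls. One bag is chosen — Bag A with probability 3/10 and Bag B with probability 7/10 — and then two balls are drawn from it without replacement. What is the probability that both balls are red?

1/5

From Bag A: P(both red) = (3/6)(2/5) = 1/5.
From Bag B: P(both red) = (3/6)(2/5) = 1/5.
Total probability = (3/10)(1/5) + (7/10)(1/5) = 1/5.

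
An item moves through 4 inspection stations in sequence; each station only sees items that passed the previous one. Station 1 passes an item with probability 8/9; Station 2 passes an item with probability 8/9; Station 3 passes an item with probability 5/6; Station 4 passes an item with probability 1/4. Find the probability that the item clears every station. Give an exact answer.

40/243

Each stage is reached only if all earlier stages succeed, so
P = 8/9 × 8/9 × 5/6 × 1/4 = 320/1944 = 40/243.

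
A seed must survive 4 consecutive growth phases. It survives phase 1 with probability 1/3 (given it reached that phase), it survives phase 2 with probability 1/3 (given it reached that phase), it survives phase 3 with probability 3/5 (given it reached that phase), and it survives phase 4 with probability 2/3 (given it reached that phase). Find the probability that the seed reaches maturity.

Each stage is reached only if all earlier stages succeed, so
P = 1/3 × 1/3 × 3/5 × 2/3 = 6/135 = 2/45.

2/45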